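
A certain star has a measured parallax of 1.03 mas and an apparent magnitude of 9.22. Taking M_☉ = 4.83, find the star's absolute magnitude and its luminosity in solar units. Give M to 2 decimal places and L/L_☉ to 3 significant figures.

d = 1/p = 1000/1.03 mas = 970.9 pc
M = m − 5 log₁₀ d + 5 = 9.22 − 5·2.9872 + 5 = -0.716
M − M_☉ = -0.716 − 4.83 = -5.546
L/L_☉ = 10^(−0.4 × -5.546) = 165.3

M ≈ -0.72; L/L_☉ ≈ 165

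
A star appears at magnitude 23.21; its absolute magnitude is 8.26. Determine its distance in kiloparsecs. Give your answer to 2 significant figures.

Distance modulus: m − M = 23.21 − (8.26) = 14.950
m − M = 5 log₁₀ d − 5
log₁₀ d = (m − M)/5 + 1 = 3.9900
d = 10^3.9900 = 9772 pc
= 9.772 kpc

d ≈ 9.8 kpc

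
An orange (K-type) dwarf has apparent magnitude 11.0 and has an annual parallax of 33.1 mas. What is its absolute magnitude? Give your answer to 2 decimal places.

p = 33.1 mas = 0.0331″ → d = 1/p = 30.21 pc
5 log₁₀(d/10 pc) = 5 log₁₀(30.21) − 5 = 2.401
M = m − 5 log₁₀(d/10) = 11.0 − 2.401 = 8.599

M ≈ 8.60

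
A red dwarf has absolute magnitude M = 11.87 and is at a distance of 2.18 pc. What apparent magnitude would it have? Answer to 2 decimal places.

m = M + 5 log₁₀ d − 5 = 11.87 + 5·0.3385 − 5 = 8.562

m ≈ 8.56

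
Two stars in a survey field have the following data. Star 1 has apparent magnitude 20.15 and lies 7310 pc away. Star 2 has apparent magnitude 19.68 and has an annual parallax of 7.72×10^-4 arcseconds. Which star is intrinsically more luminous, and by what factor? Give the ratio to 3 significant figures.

Star 1 is more luminous, by a factor of 20.7.

Star 1: M = m − 5 log₁₀ d + 5 = 20.15 − 5·3.8639 + 5 = 5.830
Star 2: d = 1/p = 1/7.72×10^-4″ = 1295 pc
Star 2: M = m − 5 log₁₀ d + 5 = 19.68 − 5·3.1124 + 5 = 9.118
ΔM = M_1 − M_2 = 5.830 − (9.118) = -3.288; smaller M is more luminous → Star 1.
L ratio = 10^(0.4 |ΔM|) = 10^1.315 = 20.66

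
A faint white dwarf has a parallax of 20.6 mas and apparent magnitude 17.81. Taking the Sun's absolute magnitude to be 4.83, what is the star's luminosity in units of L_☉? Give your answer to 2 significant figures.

L/L_☉ ≈ 1.5×10^-4

d = 1/p = 1000/20.6 mas = 48.54 pc
M = m − 5 log₁₀ d + 5 = 17.81 − 5·1.6861 + 5 = 14.379
M − M_☉ = 14.379 − 4.83 = 9.549
L/L_☉ = 10^(−0.4 × 9.549) = 1.514×10^-4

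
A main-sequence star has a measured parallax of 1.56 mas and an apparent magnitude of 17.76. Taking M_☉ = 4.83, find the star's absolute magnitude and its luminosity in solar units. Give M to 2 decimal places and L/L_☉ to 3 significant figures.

M ≈ 8.73; L/L_☉ ≈ 0.0277

d = 1/p = 1000/1.56 mas = 641.0 pc
M = m − 5 log₁₀ d + 5 = 17.76 − 5·2.8069 + 5 = 8.726
M − M_☉ = 8.726 − 4.83 = 3.896
L/L_☉ = 10^(−0.4 × 3.896) = 0.02765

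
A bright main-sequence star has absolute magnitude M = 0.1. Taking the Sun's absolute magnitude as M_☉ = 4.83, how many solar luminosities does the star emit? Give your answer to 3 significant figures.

L/L_☉ ≈ 78.0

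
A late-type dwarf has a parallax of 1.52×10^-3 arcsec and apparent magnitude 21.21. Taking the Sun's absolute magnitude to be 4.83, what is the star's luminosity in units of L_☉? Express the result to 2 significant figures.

L/L_☉ ≈ 1.2×10^-3

d = 1/p = 1/1.52×10^-3″ = 657.9 pc
M = m − 5 log₁₀ d + 5 = 21.21 − 5·2.8182 + 5 = 12.119
M − M_☉ = 12.119 − 4.83 = 7.289
L/L_☉ = 10^(−0.4 × 7.289) = 1.214×10^-3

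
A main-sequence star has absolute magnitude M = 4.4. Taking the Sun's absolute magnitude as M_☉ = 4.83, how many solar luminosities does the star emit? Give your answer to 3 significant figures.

L/L_☉ ≈ 1.49

M − M_☉ = 4.4 − 4.83 = -0.430
L/L_☉ = 10^(−0.4 (M − M_☉)) = 10^0.172 = 1.486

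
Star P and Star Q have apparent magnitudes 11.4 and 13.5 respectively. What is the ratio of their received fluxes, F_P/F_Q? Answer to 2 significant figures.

Δm = 11.4 − (13.5) = -2.1
Flux ratio = 10^(−0.4 Δm) = 10^(−0.4 × -2.1) = 10^0.840 = 6.918

F_P/F_Q ≈ 6.9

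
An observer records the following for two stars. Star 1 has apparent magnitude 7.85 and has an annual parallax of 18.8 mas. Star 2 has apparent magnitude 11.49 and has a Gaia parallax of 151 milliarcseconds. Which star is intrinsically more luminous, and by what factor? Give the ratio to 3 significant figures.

Star 1 is more luminous, by a factor of 1840.

Star 1: p = 18.8 mas = 0.0188″ → d = 1/p = 53.19 pc
Star 1: M = m − 5 log₁₀ d + 5 = 7.85 − 5·1.7258 + 5 = 4.221
Star 2: p = 151 mas = 0.151″ → d = 1/p = 6.623 pc
Star 2: M = m − 5 log₁₀ d + 5 = 11.49 − 5·0.8210 + 5 = 12.385
ΔM = M_1 − M_2 = 4.221 − (12.385) = -8.164; smaller M is more luminous → Star 1.
L ratio = 10^(0.4 |ΔM|) = 10^3.266 = 1843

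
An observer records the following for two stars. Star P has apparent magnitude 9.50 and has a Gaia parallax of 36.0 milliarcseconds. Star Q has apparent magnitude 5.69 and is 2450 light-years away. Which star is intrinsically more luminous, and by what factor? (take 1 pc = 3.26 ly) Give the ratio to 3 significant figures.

Star Q is more luminous, by a factor of 24500.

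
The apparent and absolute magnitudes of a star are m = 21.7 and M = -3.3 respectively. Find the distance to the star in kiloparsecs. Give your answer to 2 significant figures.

Distance modulus: m − M = 21.7 − (-3.3) = 25.000
m − M = 5 log₁₀ d − 5
log₁₀ d = (m − M)/5 + 1 = 6.0000
d = 10^6.0000 = 1.000×10^6 pc
= 1000 kpc

d ≈ 1000 kpc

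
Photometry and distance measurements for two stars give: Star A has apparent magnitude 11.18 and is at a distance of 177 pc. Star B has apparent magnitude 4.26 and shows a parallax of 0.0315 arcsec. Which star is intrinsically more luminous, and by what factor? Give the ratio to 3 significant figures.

Star B is more luminous, by a factor of 18.9.

Star A: M = m − 5 log₁₀ d + 5 = 11.18 − 5·2.2480 + 5 = 4.940
Star B: d = 1/p = 1/0.0315″ = 31.75 pc
Star B: M = m − 5 log₁₀ d + 5 = 4.26 − 5·1.5017 + 5 = 1.752
ΔM = M_A − M_B = 4.940 − (1.752) = 3.189; smaller M is more luminous → Star B.
L ratio = 10^(0.4 |ΔM|) = 10^1.275 = 18.86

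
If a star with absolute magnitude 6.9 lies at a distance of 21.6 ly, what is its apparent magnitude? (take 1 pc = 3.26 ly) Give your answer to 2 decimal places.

m ≈ 6.01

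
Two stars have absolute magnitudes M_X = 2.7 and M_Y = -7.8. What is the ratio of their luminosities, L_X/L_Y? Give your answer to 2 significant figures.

L_X/L_Y ≈ 6.3×10^-5

ΔM = M_X − M_Y = 10.5
L_X/L_Y = 10^(−0.4 ΔM) = 10^-4.200 = 6.310×10^-5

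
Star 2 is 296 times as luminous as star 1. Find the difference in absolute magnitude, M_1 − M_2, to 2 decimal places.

M_1 − M_2 ≈ 6.18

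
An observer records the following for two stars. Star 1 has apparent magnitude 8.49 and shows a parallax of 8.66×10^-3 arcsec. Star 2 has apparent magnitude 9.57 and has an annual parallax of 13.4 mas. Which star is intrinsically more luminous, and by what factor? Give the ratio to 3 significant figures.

Star 1: d = 1/p = 1/8.66×10^-3″ = 115.5 pc
Star 1: M = m − 5 log₁₀ d + 5 = 8.49 − 5·2.0625 + 5 = 3.178
Star 2: p = 13.4 mas = 0.0134″ → d = 1/p = 74.63 pc
Star 2: M = m − 5 log₁₀ d + 5 = 9.57 − 5·1.8729 + 5 = 5.206
ΔM = M_1 − M_2 = 3.178 − (5.206) = -2.028; smaller M is more luminous → Star 1.
L ratio = 10^(0.4 |ΔM|) = 10^0.811 = 6.474

Star 1 is more luminous, by a factor of 6.47.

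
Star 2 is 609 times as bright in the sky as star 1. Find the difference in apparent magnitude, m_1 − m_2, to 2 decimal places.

Pogson: Δm = −2.5 log₁₀(ratio) = −2.5 log₁₀(609) = −2.5 × 2.7846 = -6.962
Star 2 is brighter so has the smaller magnitude: m_1 − m_2 is positive.

m_1 − m_2 ≈ 6.96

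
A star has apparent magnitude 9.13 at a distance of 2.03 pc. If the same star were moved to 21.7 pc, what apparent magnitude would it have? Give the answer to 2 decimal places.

m ≈ 14.27

Flux ∝ 1/d², so Δm = 5 log₁₀(d₂/d₁) = 5 log₁₀(21.7/2.03) = 5.145
m₂ = m₁ + Δm = 9.13 + (5.145) = 14.275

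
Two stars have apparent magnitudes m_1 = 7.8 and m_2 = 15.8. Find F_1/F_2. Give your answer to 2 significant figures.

F_1/F_2 ≈ 1600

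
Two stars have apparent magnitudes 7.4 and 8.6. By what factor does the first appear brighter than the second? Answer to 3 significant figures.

3.02

Δm = 7.4 − (8.6) = -1.2
Flux ratio = 10^(−0.4 Δm) = 10^(−0.4 × -1.2) = 10^0.480 = 3.020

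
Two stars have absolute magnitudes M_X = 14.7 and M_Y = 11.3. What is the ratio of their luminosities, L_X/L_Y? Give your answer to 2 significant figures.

L_X/L_Y ≈ 0.044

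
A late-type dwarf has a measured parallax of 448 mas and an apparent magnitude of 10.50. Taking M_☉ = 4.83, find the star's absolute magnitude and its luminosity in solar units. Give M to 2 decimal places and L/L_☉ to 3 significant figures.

M ≈ 13.76; L/L_☉ ≈ 2.69×10^-4

d = 1/p = 1000/448 mas = 2.232 pc
M = m − 5 log₁₀ d + 5 = 10.50 − 5·0.3487 + 5 = 13.756
M − M_☉ = 13.756 − 4.83 = 8.926
L/L_☉ = 10^(−0.4 × 8.926) = 2.688×10^-4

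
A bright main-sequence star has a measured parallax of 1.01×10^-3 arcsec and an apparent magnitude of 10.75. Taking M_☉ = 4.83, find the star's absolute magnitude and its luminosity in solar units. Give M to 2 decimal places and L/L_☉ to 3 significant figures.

d = 1/p = 1/1.01×10^-3″ = 990.1 pc
M = m − 5 log₁₀ d + 5 = 10.75 − 5·2.9957 + 5 = 0.772
M − M_☉ = 0.772 − 4.83 = -4.058
L/L_☉ = 10^(−0.4 × -4.058) = 42.01

M ≈ 0.77; L/L_☉ ≈ 42.0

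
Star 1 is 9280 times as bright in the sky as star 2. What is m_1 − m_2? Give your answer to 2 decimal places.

m_1 − m_2 ≈ -9.92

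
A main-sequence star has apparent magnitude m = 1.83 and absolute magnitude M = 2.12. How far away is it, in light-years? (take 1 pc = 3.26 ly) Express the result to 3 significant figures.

d ≈ 28.5 ly

Distance modulus: m − M = 1.83 − (2.12) = -0.290
m − M = 5 log₁₀ d − 5
log₁₀ d = (m − M)/5 + 1 = 0.9420
d = 10^0.9420 = 8.750 pc
= 28.52 ly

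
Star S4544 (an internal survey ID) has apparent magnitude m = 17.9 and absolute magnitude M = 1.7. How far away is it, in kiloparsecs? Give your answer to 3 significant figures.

μ = m − M = 16.200
m − M = 5 log₁₀ d − 5
log₁₀ d = (m − M)/5 + 1 = 4.2400
d = 10^4.2400 = 17380 pc
= 17.38 kpc

d ≈ 17.4 kpc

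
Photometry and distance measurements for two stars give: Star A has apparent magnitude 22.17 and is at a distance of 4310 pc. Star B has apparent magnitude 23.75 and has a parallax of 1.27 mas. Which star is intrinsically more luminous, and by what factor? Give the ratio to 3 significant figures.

Star A is more luminous, by a factor of 128.

Star A: M = m − 5 log₁₀ d + 5 = 22.17 − 5·3.6345 + 5 = 8.998
Star B: p = 1.27 mas = 1.27×10^-3″ → d = 1/p = 787.4 pc
Star B: M = m − 5 log₁₀ d + 5 = 23.75 − 5·2.8962 + 5 = 14.269
ΔM = M_A − M_B = 8.998 − (14.269) = -5.271; smaller M is more luminous → Star A.
L ratio = 10^(0.4 |ΔM|) = 10^2.109 = 128.4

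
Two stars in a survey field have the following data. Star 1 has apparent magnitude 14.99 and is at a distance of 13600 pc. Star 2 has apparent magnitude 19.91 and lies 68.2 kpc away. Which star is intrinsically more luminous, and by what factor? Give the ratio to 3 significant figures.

Star 1: M = m − 5 log₁₀ d + 5 = 14.99 − 5·4.1335 + 5 = -0.678
Star 2: d = 68.2 kpc = 68200 pc
Star 2: M = m − 5 log₁₀ d + 5 = 19.91 − 5·4.8338 + 5 = 0.741
ΔM = M_1 − M_2 = -0.678 − (0.741) = -1.419; smaller M is more luminous → Star 1.
L ratio = 10^(0.4 |ΔM|) = 10^0.568 = 3.694

Star 1 is more luminous, by a factor of 3.69.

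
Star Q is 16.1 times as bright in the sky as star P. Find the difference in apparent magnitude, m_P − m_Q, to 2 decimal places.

m_P − m_Q ≈ 3.02

Pogson: Δm = −2.5 log₁₀(ratio) = −2.5 log₁₀(16.1) = −2.5 × 1.2068 = -3.017
Star Q is brighter so has the smaller magnitude: m_P − m_Q is positive.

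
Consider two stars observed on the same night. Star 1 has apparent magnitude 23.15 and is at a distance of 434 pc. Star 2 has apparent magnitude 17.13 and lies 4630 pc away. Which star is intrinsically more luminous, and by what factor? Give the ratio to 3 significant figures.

Star 2 is more luminous, by a factor of 29100.

Star 1: M = m − 5 log₁₀ d + 5 = 23.15 − 5·2.6375 + 5 = 14.963
Star 2: M = m − 5 log₁₀ d + 5 = 17.13 − 5·3.6656 + 5 = 3.802
ΔM = M_1 − M_2 = 14.963 − (3.802) = 11.160; smaller M is more luminous → Star 2.
L ratio = 10^(0.4 |ΔM|) = 10^4.464 = 29120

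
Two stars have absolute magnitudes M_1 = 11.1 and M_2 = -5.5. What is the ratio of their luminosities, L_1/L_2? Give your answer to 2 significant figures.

L_1/L_2 ≈ 2.3×10^-7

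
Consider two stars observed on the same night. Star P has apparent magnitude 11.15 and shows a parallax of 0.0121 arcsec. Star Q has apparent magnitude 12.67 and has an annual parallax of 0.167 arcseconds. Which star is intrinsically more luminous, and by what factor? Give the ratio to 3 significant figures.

Star P is more luminous, by a factor of 772.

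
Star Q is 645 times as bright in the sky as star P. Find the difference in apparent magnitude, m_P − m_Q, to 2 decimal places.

m_P − m_Q ≈ 7.02

Pogson: Δm = −2.5 log₁₀(ratio) = −2.5 log₁₀(645) = −2.5 × 2.8096 = -7.024
Star Q is brighter so has the smaller magnitude: m_P − m_Q is positive.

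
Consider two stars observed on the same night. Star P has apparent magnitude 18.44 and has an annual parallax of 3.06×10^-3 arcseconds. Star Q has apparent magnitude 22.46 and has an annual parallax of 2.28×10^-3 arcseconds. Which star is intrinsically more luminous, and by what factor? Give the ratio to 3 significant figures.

Star P is more luminous, by a factor of 22.5.

Star P: d = 1/p = 1/3.06×10^-3″ = 326.8 pc
Star P: M = m − 5 log₁₀ d + 5 = 18.44 − 5·2.5143 + 5 = 10.869
Star Q: d = 1/p = 1/2.28×10^-3″ = 438.6 pc
Star Q: M = m − 5 log₁₀ d + 5 = 22.46 − 5·2.6421 + 5 = 14.250
ΔM = M_P − M_Q = 10.869 − (14.250) = -3.381; smaller M is more luminous → Star P.
L ratio = 10^(0.4 |ΔM|) = 10^1.352 = 22.51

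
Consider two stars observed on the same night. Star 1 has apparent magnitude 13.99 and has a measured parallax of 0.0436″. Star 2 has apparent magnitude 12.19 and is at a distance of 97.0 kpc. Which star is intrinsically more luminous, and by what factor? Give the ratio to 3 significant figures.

Star 1: d = 1/p = 1/0.0436″ = 22.94 pc
Star 1: M = m − 5 log₁₀ d + 5 = 13.99 − 5·1.3605 + 5 = 12.187
Star 2: d = 97.0 kpc = 97000 pc
Star 2: M = m − 5 log₁₀ d + 5 = 12.19 − 5·4.9868 + 5 = -7.744
ΔM = M_1 − M_2 = 12.187 − (-7.744) = 19.931; smaller M is more luminous → Star 2.
L ratio = 10^(0.4 |ΔM|) = 10^7.973 = 9.387×10^7

Star 2 is more luminous, by a factor of 9.39×10^7.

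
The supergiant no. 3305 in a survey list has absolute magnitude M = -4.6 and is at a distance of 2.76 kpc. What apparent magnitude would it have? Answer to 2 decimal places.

m ≈ 7.60

d = 2.76 kpc = 2760 pc
m = M + 5 log₁₀ d − 5 = -4.6 + 5·3.4409 − 5 = 7.605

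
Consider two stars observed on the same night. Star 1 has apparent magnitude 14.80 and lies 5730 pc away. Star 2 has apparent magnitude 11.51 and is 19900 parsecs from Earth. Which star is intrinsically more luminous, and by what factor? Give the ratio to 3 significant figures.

Star 1: M = m − 5 log₁₀ d + 5 = 14.80 − 5·3.7582 + 5 = 1.009
Star 2: M = m − 5 log₁₀ d + 5 = 11.51 − 5·4.2989 + 5 = -4.984
ΔM = M_1 − M_2 = 1.009 − (-4.984) = 5.993; smaller M is more luminous → Star 2.
L ratio = 10^(0.4 |ΔM|) = 10^2.397 = 249.7

Star 2 is more luminous, by a factor of 250.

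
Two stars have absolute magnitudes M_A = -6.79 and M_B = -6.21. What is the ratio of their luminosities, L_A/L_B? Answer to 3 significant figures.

L_A/L_B ≈ 1.71

ΔM = M_A − M_B = -0.58
L_A/L_B = 10^(−0.4 ΔM) = 10^0.232 = 1.706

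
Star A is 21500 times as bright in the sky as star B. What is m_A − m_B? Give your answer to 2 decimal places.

m_A − m_B ≈ -10.83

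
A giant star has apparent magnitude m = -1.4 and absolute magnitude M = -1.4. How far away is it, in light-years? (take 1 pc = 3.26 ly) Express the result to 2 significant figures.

d ≈ 33 ly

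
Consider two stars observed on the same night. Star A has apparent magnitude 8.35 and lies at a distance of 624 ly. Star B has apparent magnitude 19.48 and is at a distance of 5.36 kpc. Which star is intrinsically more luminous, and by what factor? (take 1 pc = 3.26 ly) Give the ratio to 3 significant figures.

Star A is more luminous, by a factor of 36.1.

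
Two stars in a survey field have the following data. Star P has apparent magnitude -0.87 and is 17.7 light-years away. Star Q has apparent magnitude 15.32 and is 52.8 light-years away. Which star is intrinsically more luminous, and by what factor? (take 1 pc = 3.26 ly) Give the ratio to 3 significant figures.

Star P is more luminous, by a factor of 336000.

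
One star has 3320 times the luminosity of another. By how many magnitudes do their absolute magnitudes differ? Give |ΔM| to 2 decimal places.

|ΔM| ≈ 8.80

Pogson: ΔM = −2.5 log₁₀(ratio) = −2.5 log₁₀(3320) = −2.5 × 3.5211 = -8.803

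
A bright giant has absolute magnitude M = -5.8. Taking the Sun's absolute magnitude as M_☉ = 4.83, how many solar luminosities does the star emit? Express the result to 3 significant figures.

L/L_☉ ≈ 17900

M − M_☉ = -5.8 − 4.83 = -10.630
L/L_☉ = 10^(−0.4 (M − M_☉)) = 10^4.252 = 17860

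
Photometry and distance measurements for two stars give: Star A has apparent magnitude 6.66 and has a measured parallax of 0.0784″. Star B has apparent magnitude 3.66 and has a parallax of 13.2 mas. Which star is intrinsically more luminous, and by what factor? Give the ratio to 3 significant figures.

Star A: d = 1/p = 1/0.0784″ = 12.76 pc
Star A: M = m − 5 log₁₀ d + 5 = 6.66 − 5·1.1057 + 5 = 6.132
Star B: p = 13.2 mas = 0.0132″ → d = 1/p = 75.76 pc
Star B: M = m − 5 log₁₀ d + 5 = 3.66 − 5·1.8794 + 5 = -0.737
ΔM = M_A − M_B = 6.132 − (-0.737) = 6.869; smaller M is more luminous → Star B.
L ratio = 10^(0.4 |ΔM|) = 10^2.747 = 559.1

Star B is more luminous, by a factor of 559.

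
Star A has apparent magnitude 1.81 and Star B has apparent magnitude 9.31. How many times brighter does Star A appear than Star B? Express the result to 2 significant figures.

1000

Magnitude difference = -7.50
Flux ratio = 10^(−0.4 Δm) = 10^(−0.4 × -7.50) = 10^3.000 = 1000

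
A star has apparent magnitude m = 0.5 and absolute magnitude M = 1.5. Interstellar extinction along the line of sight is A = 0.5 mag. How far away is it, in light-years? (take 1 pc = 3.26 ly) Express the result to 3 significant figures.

d ≈ 16.3 ly

m − M = 5 log₁₀(d/10 pc) + A  ⇒  0.5 − (1.5) − 0.5 = 5 log₁₀(d/10)
-1.500 = 5 log₁₀(d/10)
log₁₀ d = (m − M − A)/5 + 1 = 0.7000
d = 10^0.7000 = 5.012 pc
= 16.34 ly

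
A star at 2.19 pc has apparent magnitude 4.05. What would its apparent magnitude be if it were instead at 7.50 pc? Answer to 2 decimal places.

Flux ∝ 1/d², so Δm = 5 log₁₀(d₂/d₁) = 5 log₁₀(7.50/2.19) = 2.673
m₂ = m₁ + Δm = 4.05 + (2.673) = 6.723

m ≈ 6.72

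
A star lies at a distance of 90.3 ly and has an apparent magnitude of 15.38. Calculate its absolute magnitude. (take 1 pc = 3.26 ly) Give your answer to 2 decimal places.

M ≈ 13.17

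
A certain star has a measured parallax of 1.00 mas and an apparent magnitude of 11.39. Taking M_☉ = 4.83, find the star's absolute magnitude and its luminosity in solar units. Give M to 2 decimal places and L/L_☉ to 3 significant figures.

M ≈ 1.39; L/L_☉ ≈ 23.8

d = 1/p = 1000/1.00 mas = 1000 pc
M = m − 5 log₁₀ d + 5 = 11.39 − 5·3.0000 + 5 = 1.390
M − M_☉ = 1.390 − 4.83 = -3.440
L/L_☉ = 10^(−0.4 × -3.440) = 23.77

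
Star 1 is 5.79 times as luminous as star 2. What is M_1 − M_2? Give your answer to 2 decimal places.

M_1 − M_2 ≈ -1.91

Pogson: ΔM = −2.5 log₁₀(ratio) = −2.5 log₁₀(5.79) = −2.5 × 0.7627 = -1.907
Star 1 is brighter, so it has the smaller magnitude: the difference is negative.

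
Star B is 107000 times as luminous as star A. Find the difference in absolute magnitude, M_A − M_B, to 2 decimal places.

M_A − M_B ≈ 12.57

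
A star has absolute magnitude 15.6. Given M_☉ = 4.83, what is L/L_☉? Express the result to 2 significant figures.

L/L_☉ ≈ 4.9×10^-5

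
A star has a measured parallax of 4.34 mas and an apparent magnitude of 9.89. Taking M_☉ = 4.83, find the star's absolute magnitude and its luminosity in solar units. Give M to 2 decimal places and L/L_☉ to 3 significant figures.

d = 1/p = 1000/4.34 mas = 230.4 pc
M = m − 5 log₁₀ d + 5 = 9.89 − 5·2.3625 + 5 = 3.077
M − M_☉ = 3.077 − 4.83 = -1.753
L/L_☉ = 10^(−0.4 × -1.753) = 5.024

M ≈ 3.08; L/L_☉ ≈ 5.02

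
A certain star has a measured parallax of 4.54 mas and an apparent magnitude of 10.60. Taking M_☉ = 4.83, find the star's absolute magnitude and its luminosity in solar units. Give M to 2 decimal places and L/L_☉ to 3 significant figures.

d = 1/p = 1000/4.54 mas = 220.3 pc
M = m − 5 log₁₀ d + 5 = 10.60 − 5·2.3429 + 5 = 3.885
M − M_☉ = 3.885 − 4.83 = -0.945
L/L_☉ = 10^(−0.4 × -0.945) = 2.387

M ≈ 3.89; L/L_☉ ≈ 2.39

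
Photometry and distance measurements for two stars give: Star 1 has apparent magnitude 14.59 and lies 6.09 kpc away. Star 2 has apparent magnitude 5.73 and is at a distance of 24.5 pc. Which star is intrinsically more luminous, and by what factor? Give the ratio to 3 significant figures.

Star 1: d = 6.09 kpc = 6090 pc
Star 1: M = m − 5 log₁₀ d + 5 = 14.59 − 5·3.7846 + 5 = 0.667
Star 2: M = m − 5 log₁₀ d + 5 = 5.73 − 5·1.3892 + 5 = 3.784
ΔM = M_1 − M_2 = 0.667 − (3.784) = -3.117; smaller M is more luminous → Star 1.
L ratio = 10^(0.4 |ΔM|) = 10^1.247 = 17.66

Star 1 is more luminous, by a factor of 17.7.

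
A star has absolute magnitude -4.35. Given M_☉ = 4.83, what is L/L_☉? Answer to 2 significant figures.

L/L_☉ ≈ 4700

M − M_☉ = -4.35 − 4.83 = -9.180
L/L_☉ = 10^(−0.4 (M − M_☉)) = 10^3.672 = 4699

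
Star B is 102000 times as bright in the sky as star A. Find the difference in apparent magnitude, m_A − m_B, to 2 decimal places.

m_A − m_B ≈ 12.52

Pogson: Δm = −2.5 log₁₀(ratio) = −2.5 log₁₀(102000) = −2.5 × 5.0086 = -12.522
Star B is brighter so has the smaller magnitude: m_A − m_B is positive.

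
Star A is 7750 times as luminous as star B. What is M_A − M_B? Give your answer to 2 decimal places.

M_A − M_B ≈ -9.72

Pogson: ΔM = −2.5 log₁₀(ratio) = −2.5 log₁₀(7750) = −2.5 × 3.8893 = -9.723
Star A is brighter, so it has the smaller magnitude: the difference is negative.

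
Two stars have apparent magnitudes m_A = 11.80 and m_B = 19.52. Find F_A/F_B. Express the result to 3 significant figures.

F_A/F_B ≈ 1220

Δm = 11.80 − (19.52) = -7.72
Flux ratio = 10^(−0.4 Δm) = 10^(−0.4 × -7.72) = 10^3.088 = 1225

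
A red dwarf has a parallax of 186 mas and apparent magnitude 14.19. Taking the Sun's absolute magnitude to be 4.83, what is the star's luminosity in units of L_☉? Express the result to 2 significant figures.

L/L_☉ ≈ 5.2×10^-5

d = 1/p = 1000/186 mas = 5.376 pc
M = m − 5 log₁₀ d + 5 = 14.19 − 5·0.7305 + 5 = 15.538
M − M_☉ = 15.538 − 4.83 = 10.708
L/L_☉ = 10^(−0.4 × 10.708) = 5.212×10^-5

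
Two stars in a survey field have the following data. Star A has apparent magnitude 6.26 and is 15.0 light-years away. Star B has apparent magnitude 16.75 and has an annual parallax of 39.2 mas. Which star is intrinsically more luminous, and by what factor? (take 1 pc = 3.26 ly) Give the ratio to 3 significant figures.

Star A is more luminous, by a factor of 511.

Star A: d = 15.0 ly / 3.26 = 4.601 pc
Star A: M = m − 5 log₁₀ d + 5 = 6.26 − 5·0.6629 + 5 = 7.946
Star B: p = 39.2 mas = 0.0392″ → d = 1/p = 25.51 pc
Star B: M = m − 5 log₁₀ d + 5 = 16.75 − 5·1.4067 + 5 = 14.716
ΔM = M_A − M_B = 7.946 − (14.716) = -6.771; smaller M is more luminous → Star A.
L ratio = 10^(0.4 |ΔM|) = 10^2.708 = 510.9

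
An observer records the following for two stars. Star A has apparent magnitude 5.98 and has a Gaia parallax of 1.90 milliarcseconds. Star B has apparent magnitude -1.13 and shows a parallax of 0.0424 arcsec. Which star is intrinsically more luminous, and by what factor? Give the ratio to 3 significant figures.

Star B is more luminous, by a factor of 1.40.

Star A: p = 1.90 mas = 1.90×10^-3″ → d = 1/p = 526.3 pc
Star A: M = m − 5 log₁₀ d + 5 = 5.98 − 5·2.7212 + 5 = -2.626
Star B: d = 1/p = 1/0.0424″ = 23.58 pc
Star B: M = m − 5 log₁₀ d + 5 = -1.13 − 5·1.3726 + 5 = -2.993
ΔM = M_A − M_B = -2.626 − (-2.993) = 0.367; smaller M is more luminous → Star B.
L ratio = 10^(0.4 |ΔM|) = 10^0.147 = 1.402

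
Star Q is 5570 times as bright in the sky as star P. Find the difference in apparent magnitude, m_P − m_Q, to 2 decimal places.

m_P − m_Q ≈ 9.36

Pogson: Δm = −2.5 log₁₀(ratio) = −2.5 log₁₀(5570) = −2.5 × 3.7459 = -9.365
Star Q is brighter so has the smaller magnitude: m_P − m_Q is positive.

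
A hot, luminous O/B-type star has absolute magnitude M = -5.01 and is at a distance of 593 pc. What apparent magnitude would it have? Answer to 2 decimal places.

m = M + 5 log₁₀ d − 5 = -5.01 + 5·2.7731 − 5 = 3.855

m ≈ 3.86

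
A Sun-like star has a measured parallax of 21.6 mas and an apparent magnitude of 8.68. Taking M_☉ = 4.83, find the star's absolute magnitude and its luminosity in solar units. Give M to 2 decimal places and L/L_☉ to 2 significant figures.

d = 1/p = 1000/21.6 mas = 46.30 pc
M = m − 5 log₁₀ d + 5 = 8.68 − 5·1.6655 + 5 = 5.352
M − M_☉ = 5.352 − 4.83 = 0.522
L/L_☉ = 10^(−0.4 × 0.522) = 0.6181

M ≈ 5.35; L/L_☉ ≈ 0.62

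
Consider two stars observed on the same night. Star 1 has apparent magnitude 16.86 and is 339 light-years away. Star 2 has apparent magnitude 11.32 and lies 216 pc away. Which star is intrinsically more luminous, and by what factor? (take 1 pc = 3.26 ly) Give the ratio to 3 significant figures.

Star 2 is more luminous, by a factor of 709.

Star 1: d = 339 ly / 3.26 = 104.0 pc
Star 1: M = m − 5 log₁₀ d + 5 = 16.86 − 5·2.0170 + 5 = 11.775
Star 2: M = m − 5 log₁₀ d + 5 = 11.32 − 5·2.3345 + 5 = 4.648
ΔM = M_1 − M_2 = 11.775 − (4.648) = 7.127; smaller M is more luminous → Star 2.
L ratio = 10^(0.4 |ΔM|) = 10^2.851 = 709.5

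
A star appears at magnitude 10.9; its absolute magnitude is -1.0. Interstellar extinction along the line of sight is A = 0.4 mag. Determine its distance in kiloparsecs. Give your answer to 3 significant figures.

d ≈ 2.00 kpc

m − M = 5 log₁₀(d/10 pc) + A  ⇒  10.9 − (-1.0) − 0.4 = 5 log₁₀(d/10)
11.500 = 5 log₁₀(d/10)
log₁₀ d = (m − M − A)/5 + 1 = 3.3000
d = 10^3.3000 = 1995 pc
= 1.995 kpc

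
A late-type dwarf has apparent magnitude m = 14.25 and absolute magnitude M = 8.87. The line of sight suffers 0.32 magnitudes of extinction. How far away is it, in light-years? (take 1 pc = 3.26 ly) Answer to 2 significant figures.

d ≈ 340 ly

m − M = 5 log₁₀(d/10 pc) + A  ⇒  14.25 − (8.87) − 0.32 = 5 log₁₀(d/10)
5.060 = 5 log₁₀(d/10)
log₁₀ d = (m − M − A)/5 + 1 = 2.0120
d = 10^2.0120 = 102.8 pc
= 335.1 ly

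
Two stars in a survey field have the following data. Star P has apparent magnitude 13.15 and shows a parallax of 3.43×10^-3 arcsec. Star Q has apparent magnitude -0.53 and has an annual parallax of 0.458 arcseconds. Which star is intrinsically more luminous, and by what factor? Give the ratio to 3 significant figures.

Star P: d = 1/p = 1/3.43×10^-3″ = 291.5 pc
Star P: M = m − 5 log₁₀ d + 5 = 13.15 − 5·2.4647 + 5 = 5.826
Star Q: d = 1/p = 1/0.458″ = 2.183 pc
Star Q: M = m − 5 log₁₀ d + 5 = -0.53 − 5·0.3391 + 5 = 2.774
ΔM = M_P − M_Q = 5.826 − (2.774) = 3.052; smaller M is more luminous → Star Q.
L ratio = 10^(0.4 |ΔM|) = 10^1.221 = 16.63

Star Q is more luminous, by a factor of 16.6.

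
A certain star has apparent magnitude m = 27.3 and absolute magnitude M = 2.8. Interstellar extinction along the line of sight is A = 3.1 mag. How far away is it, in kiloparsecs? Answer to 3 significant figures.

d ≈ 191 kpc

m − M = 5 log₁₀(d/10 pc) + A  ⇒  27.3 − (2.8) − 3.1 = 5 log₁₀(d/10)
21.400 = 5 log₁₀(d/10)
log₁₀ d = (m − M − A)/5 + 1 = 5.2800
d = 10^5.2800 = 190500 pc
= 190.5 kpc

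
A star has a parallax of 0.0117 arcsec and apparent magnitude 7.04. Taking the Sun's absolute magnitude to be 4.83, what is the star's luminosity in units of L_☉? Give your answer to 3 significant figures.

d = 1/p = 1/0.0117″ = 85.47 pc
M = m − 5 log₁₀ d + 5 = 7.04 − 5·1.9318 + 5 = 2.381
M − M_☉ = 2.381 − 4.83 = -2.449
L/L_☉ = 10^(−0.4 × -2.449) = 9.542

L/L_☉ ≈ 9.54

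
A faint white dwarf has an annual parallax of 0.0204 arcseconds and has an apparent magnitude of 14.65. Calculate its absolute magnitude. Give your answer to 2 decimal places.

M ≈ 11.20

d = 1/p = 1/0.0204″ = 49.02 pc
5 log₁₀(d/10 pc) = 5 log₁₀(49.02) − 5 = 3.452
M = m − 5 log₁₀(d/10) = 14.65 − 3.452 = 11.198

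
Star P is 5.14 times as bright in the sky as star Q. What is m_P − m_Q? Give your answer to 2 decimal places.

m_P − m_Q ≈ -1.78

Pogson: Δm = −2.5 log₁₀(ratio) = −2.5 log₁₀(5.14) = −2.5 × 0.7110 = -1.777
Star P is brighter, so it has the smaller magnitude: the difference is negative.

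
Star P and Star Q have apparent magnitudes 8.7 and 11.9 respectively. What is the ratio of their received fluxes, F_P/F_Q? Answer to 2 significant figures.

F_P/F_Q ≈ 19

Δm = 8.7 − (11.9) = -3.2
Flux ratio = 10^(−0.4 Δm) = 10^(−0.4 × -3.2) = 10^1.280 = 19.05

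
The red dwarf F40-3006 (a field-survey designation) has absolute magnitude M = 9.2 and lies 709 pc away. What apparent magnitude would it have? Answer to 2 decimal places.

m ≈ 18.45

m = M + 5 log₁₀ d − 5 = 9.2 + 5·2.8506 − 5 = 18.453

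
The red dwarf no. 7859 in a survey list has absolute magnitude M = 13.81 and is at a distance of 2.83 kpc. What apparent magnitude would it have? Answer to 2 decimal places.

d = 2.83 kpc = 2830 pc
m = M + 5 log₁₀ d − 5 = 13.81 + 5·3.4518 − 5 = 26.069

m ≈ 26.07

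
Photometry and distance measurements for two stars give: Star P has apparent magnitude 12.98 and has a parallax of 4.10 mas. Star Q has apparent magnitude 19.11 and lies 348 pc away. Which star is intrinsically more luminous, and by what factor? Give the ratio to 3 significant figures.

Star P: p = 4.10 mas = 4.10×10^-3″ → d = 1/p = 243.9 pc
Star P: M = m − 5 log₁₀ d + 5 = 12.98 − 5·2.3872 + 5 = 6.044
Star Q: M = m − 5 log₁₀ d + 5 = 19.11 − 5·2.5416 + 5 = 11.402
ΔM = M_P − M_Q = 6.044 − (11.402) = -5.358; smaller M is more luminous → Star P.
L ratio = 10^(0.4 |ΔM|) = 10^2.143 = 139.1

Star P is more luminous, by a factor of 139.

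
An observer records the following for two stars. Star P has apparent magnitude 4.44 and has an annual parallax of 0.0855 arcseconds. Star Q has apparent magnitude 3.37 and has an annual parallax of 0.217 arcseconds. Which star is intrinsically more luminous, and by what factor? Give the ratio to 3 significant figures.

Star P: d = 1/p = 1/0.0855″ = 11.70 pc
Star P: M = m − 5 log₁₀ d + 5 = 4.44 − 5·1.0680 + 5 = 4.100
Star Q: d = 1/p = 1/0.217″ = 4.608 pc
Star Q: M = m − 5 log₁₀ d + 5 = 3.37 − 5·0.6635 + 5 = 5.052
ΔM = M_P − M_Q = 4.100 − (5.052) = -0.952; smaller M is more luminous → Star P.
L ratio = 10^(0.4 |ΔM|) = 10^0.381 = 2.404

Star P is more luminous, by a factor of 2.40.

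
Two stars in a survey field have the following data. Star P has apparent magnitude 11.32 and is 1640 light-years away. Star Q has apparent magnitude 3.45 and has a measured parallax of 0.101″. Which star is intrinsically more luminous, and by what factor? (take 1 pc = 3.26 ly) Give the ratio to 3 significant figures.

Star P: d = 1640 ly / 3.26 = 503.1 pc
Star P: M = m − 5 log₁₀ d + 5 = 11.32 − 5·2.7016 + 5 = 2.812
Star Q: d = 1/p = 1/0.101″ = 9.901 pc
Star Q: M = m − 5 log₁₀ d + 5 = 3.45 − 5·0.9957 + 5 = 3.472
ΔM = M_P − M_Q = 2.812 − (3.472) = -0.660; smaller M is more luminous → Star P.
L ratio = 10^(0.4 |ΔM|) = 10^0.264 = 1.836

Star P is more luminous, by a factor of 1.84.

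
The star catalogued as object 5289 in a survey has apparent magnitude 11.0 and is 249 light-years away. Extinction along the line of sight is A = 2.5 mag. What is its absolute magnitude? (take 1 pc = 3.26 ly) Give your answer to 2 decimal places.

d = 249 ly / 3.26 = 76.38 pc
5 log₁₀(d/10 pc) = 5 log₁₀(76.38) − 5 = 4.415
M = m − 5 log₁₀(d/10) − A = 11.0 − 4.415 − 2.5 = 4.085

M ≈ 4.09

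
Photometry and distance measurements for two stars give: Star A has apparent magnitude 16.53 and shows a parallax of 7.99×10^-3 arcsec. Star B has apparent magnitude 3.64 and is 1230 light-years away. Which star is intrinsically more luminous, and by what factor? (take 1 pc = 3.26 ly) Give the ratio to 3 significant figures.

Star A: d = 1/p = 1/7.99×10^-3″ = 125.2 pc
Star A: M = m − 5 log₁₀ d + 5 = 16.53 − 5·2.0975 + 5 = 11.043
Star B: d = 1230 ly / 3.26 = 377.3 pc
Star B: M = m − 5 log₁₀ d + 5 = 3.64 − 5·2.5767 + 5 = -4.243
ΔM = M_A − M_B = 11.043 − (-4.243) = 15.286; smaller M is more luminous → Star B.
L ratio = 10^(0.4 |ΔM|) = 10^6.114 = 1.302×10^6

Star B is more luminous, by a factor of 1.30×10^6.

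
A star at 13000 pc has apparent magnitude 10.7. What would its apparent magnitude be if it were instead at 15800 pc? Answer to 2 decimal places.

Flux ∝ 1/d², so Δm = 5 log₁₀(d₂/d₁) = 5 log₁₀(15800/13000) = 0.424
m₂ = m₁ + Δm = 10.7 + (0.424) = 11.124

m ≈ 11.12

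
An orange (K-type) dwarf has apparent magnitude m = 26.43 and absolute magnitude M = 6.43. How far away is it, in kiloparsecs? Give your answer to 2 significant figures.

Distance modulus: m − M = 26.43 − (6.43) = 20.000
m − M = 5 log₁₀ d − 5
log₁₀ d = (m − M)/5 + 1 = 5.0000
d = 10^5.0000 = 100000 pc
= 100.0 kpc

d ≈ 100 kpc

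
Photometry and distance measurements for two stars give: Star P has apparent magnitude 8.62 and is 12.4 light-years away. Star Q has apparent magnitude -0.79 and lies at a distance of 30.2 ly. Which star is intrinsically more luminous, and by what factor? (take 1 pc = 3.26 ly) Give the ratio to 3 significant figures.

Star Q is more luminous, by a factor of 34400.

Star P: d = 12.4 ly / 3.26 = 3.804 pc
Star P: M = m − 5 log₁₀ d + 5 = 8.62 − 5·0.5802 + 5 = 10.719
Star Q: d = 30.2 ly / 3.26 = 9.264 pc
Star Q: M = m − 5 log₁₀ d + 5 = -0.79 − 5·0.9668 + 5 = -0.624
ΔM = M_P − M_Q = 10.719 − (-0.624) = 11.343; smaller M is more luminous → Star Q.
L ratio = 10^(0.4 |ΔM|) = 10^4.537 = 34450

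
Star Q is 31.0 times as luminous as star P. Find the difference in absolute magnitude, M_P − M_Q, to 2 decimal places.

Pogson: ΔM = −2.5 log₁₀(ratio) = −2.5 log₁₀(31.0) = −2.5 × 1.4914 = -3.728
Star Q is brighter so has the smaller magnitude: M_P − M_Q is positive.

M_P − M_Q ≈ 3.73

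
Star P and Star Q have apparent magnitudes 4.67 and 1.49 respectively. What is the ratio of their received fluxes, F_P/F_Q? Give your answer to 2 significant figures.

F_P/F_Q ≈ 0.053

Magnitude difference = 3.18
Flux ratio = 10^(−0.4 Δm) = 10^(−0.4 × 3.18) = 10^-1.272 = 0.05346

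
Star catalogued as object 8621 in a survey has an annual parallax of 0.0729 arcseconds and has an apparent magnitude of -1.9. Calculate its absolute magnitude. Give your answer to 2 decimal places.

M ≈ -2.59

d = 1/p = 1/0.0729″ = 13.72 pc
5 log₁₀(d/10 pc) = 5 log₁₀(13.72) − 5 = 0.686
M = m − 5 log₁₀(d/10) = -1.9 − 0.686 = -2.586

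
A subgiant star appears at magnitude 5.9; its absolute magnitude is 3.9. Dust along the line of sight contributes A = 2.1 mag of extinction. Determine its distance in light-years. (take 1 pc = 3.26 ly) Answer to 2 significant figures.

m − M = 5 log₁₀(d/10 pc) + A  ⇒  5.9 − (3.9) − 2.1 = 5 log₁₀(d/10)
-0.100 = 5 log₁₀(d/10)
log₁₀ d = (m − M − A)/5 + 1 = 0.9800
d = 10^0.9800 = 9.550 pc
= 31.13 ly

d ≈ 31 ly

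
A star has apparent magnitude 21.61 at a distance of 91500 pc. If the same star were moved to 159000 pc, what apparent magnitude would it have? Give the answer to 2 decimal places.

Flux ∝ 1/d², so Δm = 5 log₁₀(d₂/d₁) = 5 log₁₀(159000/91500) = 1.200
m₂ = m₁ + Δm = 21.61 + (1.200) = 22.810

m ≈ 22.81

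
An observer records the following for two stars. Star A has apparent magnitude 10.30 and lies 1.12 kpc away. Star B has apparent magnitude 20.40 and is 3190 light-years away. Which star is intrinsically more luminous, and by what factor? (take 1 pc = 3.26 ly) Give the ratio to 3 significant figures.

Star A is more luminous, by a factor of 14400.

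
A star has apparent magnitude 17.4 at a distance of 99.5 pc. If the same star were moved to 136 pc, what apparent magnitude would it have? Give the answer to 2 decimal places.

m ≈ 18.08

Flux ∝ 1/d², so Δm = 5 log₁₀(d₂/d₁) = 5 log₁₀(136/99.5) = 0.679
m₂ = m₁ + Δm = 17.4 + (0.679) = 18.079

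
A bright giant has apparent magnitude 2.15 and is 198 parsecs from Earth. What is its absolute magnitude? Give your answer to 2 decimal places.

5 log₁₀(d/10 pc) = 5 log₁₀(198.0) − 5 = 6.483
M = m − 5 log₁₀(d/10) = 2.15 − 6.483 = -4.333

M ≈ -4.33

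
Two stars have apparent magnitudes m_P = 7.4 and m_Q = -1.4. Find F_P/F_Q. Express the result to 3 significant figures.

F_P/F_Q ≈ 3.02×10^-4

Magnitude difference = 8.8
Flux ratio = 10^(−0.4 Δm) = 10^(−0.4 × 8.8) = 10^-3.520 = 3.020×10^-4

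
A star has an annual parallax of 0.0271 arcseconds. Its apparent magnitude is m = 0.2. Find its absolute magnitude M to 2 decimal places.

d = 1/p = 1/0.0271″ = 36.90 pc
5 log₁₀(d/10 pc) = 5 log₁₀(36.90) − 5 = 2.835
M = m − 5 log₁₀(d/10) = 0.2 − 2.835 = -2.635

M ≈ -2.64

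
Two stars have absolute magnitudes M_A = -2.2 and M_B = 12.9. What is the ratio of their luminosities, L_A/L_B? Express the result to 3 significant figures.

ΔM = M_A − M_B = -15.1
L_A/L_B = 10^(−0.4 ΔM) = 10^6.040 = 1.096×10^6

L_A/L_B ≈ 1.10×10^6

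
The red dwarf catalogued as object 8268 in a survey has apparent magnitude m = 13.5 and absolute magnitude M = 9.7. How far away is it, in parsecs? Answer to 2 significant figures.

μ = m − M = 3.800
m − M = 5 log₁₀ d − 5
log₁₀ d = (m − M)/5 + 1 = 1.7600
d = 10^1.7600 = 57.54 pc

d ≈ 58 pc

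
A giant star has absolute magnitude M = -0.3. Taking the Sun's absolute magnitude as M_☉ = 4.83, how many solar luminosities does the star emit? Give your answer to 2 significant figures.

L/L_☉ ≈ 110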